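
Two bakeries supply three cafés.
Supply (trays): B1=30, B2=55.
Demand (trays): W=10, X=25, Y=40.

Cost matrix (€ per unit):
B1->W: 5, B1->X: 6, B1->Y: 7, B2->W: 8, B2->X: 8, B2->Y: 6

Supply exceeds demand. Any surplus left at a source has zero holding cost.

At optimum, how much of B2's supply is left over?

Minimum-cost shipments:
  B1–W: 10 trays
  B1–X: 20 trays
  B2–X: 5 trays
  B2–Y: 40 trays
Total cost = €450.
B2 ships 45 of its 55, leaving 10.

10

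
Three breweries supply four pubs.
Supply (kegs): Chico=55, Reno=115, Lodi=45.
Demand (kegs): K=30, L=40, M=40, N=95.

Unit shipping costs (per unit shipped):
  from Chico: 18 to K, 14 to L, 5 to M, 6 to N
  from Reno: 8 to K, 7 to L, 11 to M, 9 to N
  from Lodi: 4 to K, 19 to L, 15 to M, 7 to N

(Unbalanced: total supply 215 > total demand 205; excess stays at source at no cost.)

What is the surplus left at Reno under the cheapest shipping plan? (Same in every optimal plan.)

An optimal plan:
  Chico→M: 40 × 5 = 200
  Chico→N: 15 × 6 = 90
  Reno→L: 40 × 7 = 280
  Reno→N: 65 × 9 = 585
  Lodi→K: 30 × 4 = 120
  Lodi→N: 15 × 7 = 105
Total cost = 1380.
Reno ships 105 of its 115, leaving 10.

10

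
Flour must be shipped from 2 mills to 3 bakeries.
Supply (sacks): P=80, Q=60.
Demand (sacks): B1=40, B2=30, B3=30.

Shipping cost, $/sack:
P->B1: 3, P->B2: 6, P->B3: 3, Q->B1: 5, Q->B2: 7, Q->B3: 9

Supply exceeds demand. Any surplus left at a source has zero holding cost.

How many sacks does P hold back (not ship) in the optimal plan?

Minimum-cost shipments:
  P to B1: 40 × $3 = $120
  P to B2: 10 × $6 = $60
  P to B3: 30 × $3 = $90
  Q to B2: 20 × $7 = $140
Total cost = $410.
P ships 80 of its 80, leaving 0.

0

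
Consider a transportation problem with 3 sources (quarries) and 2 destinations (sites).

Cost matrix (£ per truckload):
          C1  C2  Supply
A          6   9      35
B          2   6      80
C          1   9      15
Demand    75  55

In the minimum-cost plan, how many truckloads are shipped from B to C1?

Solving gives:
  A–C2: 35 truckloads
  B–C1: 60 truckloads
  B–C2: 20 truckloads
  C–C1: 15 truckloads
Total cost = £570.
So B→C1 carries 60 truckloads.

60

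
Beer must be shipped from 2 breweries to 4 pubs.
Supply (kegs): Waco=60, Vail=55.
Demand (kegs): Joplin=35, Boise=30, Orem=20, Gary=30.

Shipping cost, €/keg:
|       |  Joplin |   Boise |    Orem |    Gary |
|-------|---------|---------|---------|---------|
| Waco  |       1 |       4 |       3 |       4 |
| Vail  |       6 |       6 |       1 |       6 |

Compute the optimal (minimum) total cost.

One minimum-cost allocation:
  Waco to Joplin: 35 × €1 = €35
  Waco to Boise: 25 × €4 = €100
  Vail to Boise: 5 × €6 = €30
  Vail to Orem: 20 × €1 = €20
  Vail to Gary: 30 × €6 = €180
Total = 35 + 100 + 30 + 20 + 180 = €365.

365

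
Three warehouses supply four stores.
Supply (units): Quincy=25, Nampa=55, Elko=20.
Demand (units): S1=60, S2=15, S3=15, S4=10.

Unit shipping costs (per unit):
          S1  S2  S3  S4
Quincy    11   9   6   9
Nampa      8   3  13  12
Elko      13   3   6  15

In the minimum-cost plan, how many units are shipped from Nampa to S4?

Optimal shipments:
  Quincy to S1: 5 units
  Quincy to S3: 10 units
  Quincy to S4: 10 units
  Nampa to S1: 55 units
  Elko to S2: 15 units
  Elko to S3: 5 units
Total cost = 720.
The route Nampa→S4 is not used.

0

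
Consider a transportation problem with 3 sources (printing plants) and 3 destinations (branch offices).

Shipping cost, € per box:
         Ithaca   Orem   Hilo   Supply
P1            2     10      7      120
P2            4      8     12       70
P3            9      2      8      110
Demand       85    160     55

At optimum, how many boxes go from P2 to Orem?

Solving gives:
  P1->Ithaca: 65 × €2 = €130
  P1->Hilo: 55 × €7 = €385
  P2->Ithaca: 20 × €4 = €80
  P2->Orem: 50 × €8 = €400
  P3->Orem: 110 × €2 = €220
Total cost = €1215.
So P2→Orem carries 50 boxes.

50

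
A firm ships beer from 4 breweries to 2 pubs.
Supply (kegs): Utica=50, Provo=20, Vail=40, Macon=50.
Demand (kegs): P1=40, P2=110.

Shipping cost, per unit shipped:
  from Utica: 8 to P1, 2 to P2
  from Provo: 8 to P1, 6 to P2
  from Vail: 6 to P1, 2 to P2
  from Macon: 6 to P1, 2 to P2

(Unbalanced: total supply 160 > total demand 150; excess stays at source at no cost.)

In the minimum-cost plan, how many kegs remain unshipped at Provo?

10

Minimum-cost shipments:
  Utica–P2: 50 × 2 = 100
  Provo–P1: 10 × 8 = 80
  Vail–P1: 30 × 6 = 180
  Vail–P2: 10 × 2 = 20
  Macon–P2: 50 × 2 = 100
Total cost = 480.
Provo ships 10 of its 20, leaving 10.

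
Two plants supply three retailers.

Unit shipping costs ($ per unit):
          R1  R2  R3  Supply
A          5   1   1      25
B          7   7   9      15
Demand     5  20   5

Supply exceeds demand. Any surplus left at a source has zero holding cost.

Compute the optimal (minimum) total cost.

An optimal shipping plan:
  A–R2: 20 × $1 = $20
  A–R3: 5 × $1 = $5
  B–R1: 5 × $7 = $35
Total = 20 + 5 + 35 = $60.
(Supply check: A ships 25; B ships 5.)

60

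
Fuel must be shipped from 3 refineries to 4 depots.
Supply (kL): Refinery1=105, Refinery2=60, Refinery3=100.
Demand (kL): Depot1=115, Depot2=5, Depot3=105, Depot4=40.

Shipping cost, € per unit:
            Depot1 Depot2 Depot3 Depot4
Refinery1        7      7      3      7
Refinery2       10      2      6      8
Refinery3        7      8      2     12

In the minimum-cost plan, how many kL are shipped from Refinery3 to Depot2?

0

The minimum-cost plan:
  Refinery1 to Depot1: 100 kL
  Refinery1 to Depot3: 5 kL
  Refinery2 to Depot1: 15 kL
  Refinery2 to Depot2: 5 kL
  Refinery2 to Depot4: 40 kL
  Refinery3 to Depot3: 100 kL
Total cost = €1395.
The route Refinery3→Depot2 is not used.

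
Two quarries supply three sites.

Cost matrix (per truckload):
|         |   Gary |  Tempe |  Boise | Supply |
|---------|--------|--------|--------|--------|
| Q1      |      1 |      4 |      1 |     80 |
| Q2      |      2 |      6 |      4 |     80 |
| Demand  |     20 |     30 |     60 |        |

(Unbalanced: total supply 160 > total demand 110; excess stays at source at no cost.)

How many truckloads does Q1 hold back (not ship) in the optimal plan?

Minimum-cost shipments:
  Q1–Tempe: 20 truckloads
  Q1–Boise: 60 truckloads
  Q2–Gary: 20 truckloads
  Q2–Tempe: 10 truckloads
Total cost = 240.
Q1 ships 80 of its 80, leaving 0.

0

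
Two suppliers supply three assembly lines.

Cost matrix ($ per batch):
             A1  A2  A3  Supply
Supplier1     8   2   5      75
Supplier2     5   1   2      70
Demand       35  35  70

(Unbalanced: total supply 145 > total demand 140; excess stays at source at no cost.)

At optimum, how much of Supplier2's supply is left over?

An optimal plan:
  Supplier1->A1: 35 × $8 = $280
  Supplier1->A2: 35 × $2 = $70
  Supplier2->A3: 70 × $2 = $140
Total cost = $490.
Supplier2 ships 70 of its 70, leaving 0.

0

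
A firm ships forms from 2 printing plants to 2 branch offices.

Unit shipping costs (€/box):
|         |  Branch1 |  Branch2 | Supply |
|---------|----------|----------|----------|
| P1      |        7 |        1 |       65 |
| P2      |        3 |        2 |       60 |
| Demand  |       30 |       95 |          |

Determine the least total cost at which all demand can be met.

215

Optimal allocation:
  P1->Branch2: 65 × €1 = €65
  P2->Branch1: 30 × €3 = €90
  P2->Branch2: 30 × €2 = €60
Total = 65 + 90 + 60 = €215.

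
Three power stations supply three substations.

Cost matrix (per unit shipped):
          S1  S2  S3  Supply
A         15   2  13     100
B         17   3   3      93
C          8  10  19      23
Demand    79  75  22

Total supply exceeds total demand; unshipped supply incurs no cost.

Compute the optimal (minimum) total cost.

An optimal shipping plan:
  A→S1: 56 × 15 = 840
  A→S2: 44 × 2 = 88
  B→S2: 31 × 3 = 93
  B→S3: 22 × 3 = 66
  C→S1: 23 × 8 = 184
Total = 840 + 88 + 93 + 66 + 184 = 1271.
(Supply check: A ships 100; B ships 53; C ships 23.)

1271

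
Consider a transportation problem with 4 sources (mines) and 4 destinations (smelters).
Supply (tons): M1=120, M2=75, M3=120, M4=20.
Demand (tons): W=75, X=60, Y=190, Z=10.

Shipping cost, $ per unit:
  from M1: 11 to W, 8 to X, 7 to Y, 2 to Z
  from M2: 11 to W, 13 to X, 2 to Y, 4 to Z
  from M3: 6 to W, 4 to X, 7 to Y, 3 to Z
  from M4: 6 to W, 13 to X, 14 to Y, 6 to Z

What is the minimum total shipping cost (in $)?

Optimal allocation:
  M1→Y: 110 × $7 = $770
  M1→Z: 10 × $2 = $20
  M2→Y: 75 × $2 = $150
  M3→W: 55 × $6 = $330
  M3→X: 60 × $4 = $240
  M3→Y: 5 × $7 = $35
  M4→W: 20 × $6 = $120
Total = 770 + 20 + 150 + 330 + 240 + 35 + 120 = $1665.
(Supply check: M1 ships 120; M2 ships 75; M3 ships 120; M4 ships 20.)

1665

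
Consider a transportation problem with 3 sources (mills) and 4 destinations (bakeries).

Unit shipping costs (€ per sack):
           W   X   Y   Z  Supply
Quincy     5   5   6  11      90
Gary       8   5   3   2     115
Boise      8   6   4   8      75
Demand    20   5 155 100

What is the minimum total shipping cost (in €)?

1060

An optimal shipping plan:
  Quincy→W: 20 × €5 = €100
  Quincy→X: 5 × €5 = €25
  Quincy→Y: 65 × €6 = €390
  Gary→Y: 15 × €3 = €45
  Gary→Z: 100 × €2 = €200
  Boise→Y: 75 × €4 = €300
Total = 100 + 25 + 390 + 45 + 200 + 300 = €1060.
(Supply check: Quincy ships 90; Gary ships 115; Boise ships 75.)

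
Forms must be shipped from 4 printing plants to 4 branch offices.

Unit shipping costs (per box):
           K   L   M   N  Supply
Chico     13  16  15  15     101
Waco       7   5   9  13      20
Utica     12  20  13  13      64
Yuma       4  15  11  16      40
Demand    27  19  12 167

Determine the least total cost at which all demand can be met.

Optimal allocation:
  Chico–N: 101 boxes
  Waco–L: 19 boxes
  Waco–N: 1 boxes
  Utica–N: 64 boxes
  Yuma–K: 27 boxes
  Yuma–M: 12 boxes
  Yuma–N: 1 boxes
Total cost = 2711.

2711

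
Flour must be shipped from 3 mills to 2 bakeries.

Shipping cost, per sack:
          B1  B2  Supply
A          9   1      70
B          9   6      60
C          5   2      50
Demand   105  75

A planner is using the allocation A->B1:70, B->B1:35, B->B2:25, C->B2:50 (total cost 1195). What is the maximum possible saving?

350

Current plan cost = 70·9 + 35·9 + 25·6 + 50·2 = 1195.
Optimal plan:
  A–B2: 70 × 1 = 70
  B–B1: 60 × 9 = 540
  C–B1: 45 × 5 = 225
  C–B2: 5 × 2 = 10
Optimal cost = 845.
Saving = 1195 − 845 = 350.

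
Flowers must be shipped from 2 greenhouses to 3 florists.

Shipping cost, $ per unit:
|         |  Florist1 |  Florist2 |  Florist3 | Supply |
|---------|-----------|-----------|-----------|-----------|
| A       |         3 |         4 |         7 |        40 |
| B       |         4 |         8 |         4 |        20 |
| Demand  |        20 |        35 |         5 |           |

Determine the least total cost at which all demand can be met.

235

One minimum-cost allocation:
  A–Florist1: 5 bunches
  A–Florist2: 35 bunches
  B–Florist1: 15 bunches
  B–Florist3: 5 bunches
Total cost = $235.
(Supply check: A ships 40; B ships 20.)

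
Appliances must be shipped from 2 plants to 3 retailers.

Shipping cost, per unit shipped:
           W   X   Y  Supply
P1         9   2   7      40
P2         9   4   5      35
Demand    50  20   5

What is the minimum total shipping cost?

A cheapest plan:
  P1 to W: 20 × 9 = 180
  P1 to X: 20 × 2 = 40
  P2 to W: 30 × 9 = 270
  P2 to Y: 5 × 5 = 25
Total = 180 + 40 + 270 + 25 = 515.
(Supply check: P1 ships 40; P2 ships 35.)

515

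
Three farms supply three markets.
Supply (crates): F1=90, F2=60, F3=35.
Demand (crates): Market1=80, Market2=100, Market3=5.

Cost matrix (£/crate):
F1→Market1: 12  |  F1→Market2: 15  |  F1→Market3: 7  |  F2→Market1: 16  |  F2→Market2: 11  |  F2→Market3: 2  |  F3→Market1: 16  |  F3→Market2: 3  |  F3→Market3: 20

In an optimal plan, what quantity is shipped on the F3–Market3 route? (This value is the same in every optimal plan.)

The minimum-cost plan:
  F1->Market1: 80 × £12 = £960
  F1->Market2: 10 × £15 = £150
  F2->Market2: 55 × £11 = £605
  F2->Market3: 5 × £2 = £10
  F3->Market2: 35 × £3 = £105
Total cost = £1830.
The route F3→Market3 is not used.

0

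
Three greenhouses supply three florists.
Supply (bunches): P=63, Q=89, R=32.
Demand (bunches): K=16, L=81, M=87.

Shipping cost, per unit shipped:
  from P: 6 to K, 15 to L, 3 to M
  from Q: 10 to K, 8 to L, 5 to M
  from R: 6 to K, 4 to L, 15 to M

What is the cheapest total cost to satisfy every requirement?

957

Optimal allocation:
  P->K: 16 × 6 = 96
  P->M: 47 × 3 = 141
  Q->L: 49 × 8 = 392
  Q->M: 40 × 5 = 200
  R->L: 32 × 4 = 128
Total = 96 + 141 + 392 + 200 + 128 = 957.
(Supply check: P ships 63; Q ships 89; R ships 32.)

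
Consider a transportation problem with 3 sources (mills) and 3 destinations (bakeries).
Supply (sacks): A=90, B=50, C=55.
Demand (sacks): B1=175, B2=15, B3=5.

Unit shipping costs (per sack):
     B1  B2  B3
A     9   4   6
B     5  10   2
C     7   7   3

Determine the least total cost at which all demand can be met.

A cheapest plan:
  A to B1: 75 × 9 = 675
  A to B2: 15 × 4 = 60
  B to B1: 50 × 5 = 250
  C to B1: 50 × 7 = 350
  C to B3: 5 × 3 = 15
Total = 675 + 60 + 250 + 350 + 15 = 1350.

1350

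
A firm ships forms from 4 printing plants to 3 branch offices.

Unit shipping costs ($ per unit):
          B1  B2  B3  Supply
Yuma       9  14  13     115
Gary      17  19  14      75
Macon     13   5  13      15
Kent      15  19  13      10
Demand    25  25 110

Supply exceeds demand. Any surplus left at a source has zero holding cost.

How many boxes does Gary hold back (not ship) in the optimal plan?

An optimal plan:
  Yuma->B1: 25 × $9 = $225
  Yuma->B2: 10 × $14 = $140
  Yuma->B3: 80 × $13 = $1040
  Gary->B3: 20 × $14 = $280
  Macon->B2: 15 × $5 = $75
  Kent->B3: 10 × $13 = $130
Total cost = $1890.
Gary ships 20 of its 75, leaving 55.

55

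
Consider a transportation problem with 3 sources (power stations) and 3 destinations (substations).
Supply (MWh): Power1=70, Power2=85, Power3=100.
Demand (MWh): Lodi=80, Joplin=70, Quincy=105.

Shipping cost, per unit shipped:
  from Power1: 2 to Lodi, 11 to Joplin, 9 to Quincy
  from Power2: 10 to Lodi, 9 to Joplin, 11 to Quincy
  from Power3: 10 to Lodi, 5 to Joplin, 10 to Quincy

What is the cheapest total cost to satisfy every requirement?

Optimal allocation:
  Power1->Lodi: 70 × 2 = 140
  Power2->Lodi: 10 × 10 = 100
  Power2->Quincy: 75 × 11 = 825
  Power3->Joplin: 70 × 5 = 350
  Power3->Quincy: 30 × 10 = 300
Total = 140 + 100 + 825 + 350 + 300 = 1715.
(Supply check: Power1 ships 70; Power2 ships 85; Power3 ships 100.)

1715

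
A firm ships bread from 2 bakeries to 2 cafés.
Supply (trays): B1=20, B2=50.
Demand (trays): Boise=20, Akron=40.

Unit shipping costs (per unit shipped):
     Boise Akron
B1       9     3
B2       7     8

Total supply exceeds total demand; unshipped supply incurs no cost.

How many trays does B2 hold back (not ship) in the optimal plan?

Minimum-cost shipments:
  B1->Akron: 20 trays
  B2->Boise: 20 trays
  B2->Akron: 20 trays
Total cost = 360.
B2 ships 40 of its 50, leaving 10.

10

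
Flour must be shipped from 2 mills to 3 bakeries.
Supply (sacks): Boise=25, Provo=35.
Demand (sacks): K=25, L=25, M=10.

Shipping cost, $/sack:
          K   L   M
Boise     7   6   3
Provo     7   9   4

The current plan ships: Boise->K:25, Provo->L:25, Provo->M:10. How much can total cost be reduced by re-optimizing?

Current plan cost = 25·7 + 25·9 + 10·4 = $440.
Optimal plan:
  Boise->L: 25 × $6 = $150
  Provo->K: 25 × $7 = $175
  Provo->M: 10 × $4 = $40
Optimal cost = $365.
Saving = 440 − 365 = $75.

75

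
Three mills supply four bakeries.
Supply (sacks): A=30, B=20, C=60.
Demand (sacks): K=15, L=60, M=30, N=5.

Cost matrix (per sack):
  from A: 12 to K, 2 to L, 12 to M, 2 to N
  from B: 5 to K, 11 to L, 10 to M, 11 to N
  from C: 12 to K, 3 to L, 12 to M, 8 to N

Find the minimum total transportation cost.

590

A cheapest plan:
  A→L: 25 sacks
  A→N: 5 sacks
  B→K: 15 sacks
  B→M: 5 sacks
  C→L: 35 sacks
  C→M: 25 sacks
Total cost = 590.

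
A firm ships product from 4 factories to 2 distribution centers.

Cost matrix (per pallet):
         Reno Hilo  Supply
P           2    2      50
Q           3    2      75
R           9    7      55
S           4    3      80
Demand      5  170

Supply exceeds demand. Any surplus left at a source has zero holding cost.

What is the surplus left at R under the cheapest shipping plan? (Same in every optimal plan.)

55

An optimal plan:
  P–Reno: 5 × 2 = 10
  P–Hilo: 45 × 2 = 90
  Q–Hilo: 75 × 2 = 150
  S–Hilo: 50 × 3 = 150
Total cost = 400.
R ships 0 of its 55, leaving 55.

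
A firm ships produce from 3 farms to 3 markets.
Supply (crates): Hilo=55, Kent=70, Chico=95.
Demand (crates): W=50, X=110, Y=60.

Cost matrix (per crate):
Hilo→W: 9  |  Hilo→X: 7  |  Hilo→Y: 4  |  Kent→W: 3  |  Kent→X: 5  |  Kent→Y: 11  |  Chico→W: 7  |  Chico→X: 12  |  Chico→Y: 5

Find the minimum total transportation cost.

1250

One minimum-cost allocation:
  Hilo–X: 55 × 7 = 385
  Kent–W: 15 × 3 = 45
  Kent–X: 55 × 5 = 275
  Chico–W: 35 × 7 = 245
  Chico–Y: 60 × 5 = 300
Total = 385 + 45 + 275 + 245 + 300 = 1250.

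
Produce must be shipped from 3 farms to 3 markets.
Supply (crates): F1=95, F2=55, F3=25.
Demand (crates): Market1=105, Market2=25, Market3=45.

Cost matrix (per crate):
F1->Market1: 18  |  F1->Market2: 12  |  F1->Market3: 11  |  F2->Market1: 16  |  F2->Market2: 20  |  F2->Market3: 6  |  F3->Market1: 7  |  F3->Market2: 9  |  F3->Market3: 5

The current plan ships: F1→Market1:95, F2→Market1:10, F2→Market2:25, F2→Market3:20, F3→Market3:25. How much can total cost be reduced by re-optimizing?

Current plan cost = 95·18 + 10·16 + 25·20 + 20·6 + 25·5 = 2615.
Optimal plan:
  F1→Market1: 70 × 18 = 1260
  F1→Market2: 25 × 12 = 300
  F2→Market1: 10 × 16 = 160
  F2→Market3: 45 × 6 = 270
  F3→Market1: 25 × 7 = 175
Optimal cost = 2165.
Saving = 2615 − 2165 = 450.

450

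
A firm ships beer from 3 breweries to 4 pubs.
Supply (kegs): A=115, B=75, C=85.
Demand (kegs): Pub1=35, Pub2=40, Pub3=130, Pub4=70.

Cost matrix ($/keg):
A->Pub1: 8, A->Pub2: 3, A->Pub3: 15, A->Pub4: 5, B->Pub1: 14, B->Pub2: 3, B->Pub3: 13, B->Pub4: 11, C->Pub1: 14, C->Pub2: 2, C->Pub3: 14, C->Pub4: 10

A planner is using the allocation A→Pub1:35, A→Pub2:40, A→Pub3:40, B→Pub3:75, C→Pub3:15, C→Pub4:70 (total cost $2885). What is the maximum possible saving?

420

Current plan cost = 35·8 + 40·3 + 40·15 + 75·13 + 15·14 + 70·10 = $2885.
Optimal plan:
  A–Pub1: 35 × $8 = $280
  A–Pub2: 10 × $3 = $30
  A–Pub4: 70 × $5 = $350
  B–Pub3: 75 × $13 = $975
  C–Pub2: 30 × $2 = $60
  C–Pub3: 55 × $14 = $770
Optimal cost = $2465.
Saving = 2885 − 2465 = $420.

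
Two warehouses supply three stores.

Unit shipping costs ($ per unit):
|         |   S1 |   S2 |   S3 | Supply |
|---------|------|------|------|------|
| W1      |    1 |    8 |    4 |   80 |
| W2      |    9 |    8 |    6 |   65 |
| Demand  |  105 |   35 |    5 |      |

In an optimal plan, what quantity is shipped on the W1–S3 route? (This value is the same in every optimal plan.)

0

Solving gives:
  W1->S1: 80 × $1 = $80
  W2->S1: 25 × $9 = $225
  W2->S2: 35 × $8 = $280
  W2->S3: 5 × $6 = $30
Total cost = $615.
The route W1→S3 is not used.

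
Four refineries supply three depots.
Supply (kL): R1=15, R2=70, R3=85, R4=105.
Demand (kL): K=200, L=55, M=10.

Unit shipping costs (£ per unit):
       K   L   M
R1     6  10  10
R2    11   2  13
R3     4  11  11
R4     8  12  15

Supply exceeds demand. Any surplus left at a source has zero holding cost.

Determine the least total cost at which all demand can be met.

An optimal shipping plan:
  R1–K: 10 × £6 = £60
  R1–M: 5 × £10 = £50
  R2–L: 55 × £2 = £110
  R2–M: 5 × £13 = £65
  R3–K: 85 × £4 = £340
  R4–K: 105 × £8 = £840
Total = 60 + 50 + 110 + 65 + 340 + 840 = £1465.

1465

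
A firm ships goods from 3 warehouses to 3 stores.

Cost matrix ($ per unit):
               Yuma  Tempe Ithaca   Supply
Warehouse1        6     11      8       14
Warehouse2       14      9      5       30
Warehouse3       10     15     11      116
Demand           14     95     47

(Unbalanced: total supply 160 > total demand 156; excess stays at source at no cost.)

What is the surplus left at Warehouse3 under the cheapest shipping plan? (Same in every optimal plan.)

4

An optimal plan:
  Warehouse1->Tempe: 14 × $11 = $154
  Warehouse2->Tempe: 30 × $9 = $270
  Warehouse3->Yuma: 14 × $10 = $140
  Warehouse3->Tempe: 51 × $15 = $765
  Warehouse3->Ithaca: 47 × $11 = $517
Total cost = $1846.
Warehouse3 ships 112 of its 116, leaving 4.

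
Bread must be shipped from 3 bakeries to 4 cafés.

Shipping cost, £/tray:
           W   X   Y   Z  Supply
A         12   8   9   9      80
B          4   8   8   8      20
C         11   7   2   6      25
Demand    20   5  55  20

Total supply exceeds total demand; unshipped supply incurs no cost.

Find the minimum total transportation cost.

A cheapest plan:
  A->X: 5 × £8 = £40
  A->Y: 30 × £9 = £270
  A->Z: 20 × £9 = £180
  B->W: 20 × £4 = £80
  C->Y: 25 × £2 = £50
Total = 40 + 270 + 180 + 80 + 50 = £620.

620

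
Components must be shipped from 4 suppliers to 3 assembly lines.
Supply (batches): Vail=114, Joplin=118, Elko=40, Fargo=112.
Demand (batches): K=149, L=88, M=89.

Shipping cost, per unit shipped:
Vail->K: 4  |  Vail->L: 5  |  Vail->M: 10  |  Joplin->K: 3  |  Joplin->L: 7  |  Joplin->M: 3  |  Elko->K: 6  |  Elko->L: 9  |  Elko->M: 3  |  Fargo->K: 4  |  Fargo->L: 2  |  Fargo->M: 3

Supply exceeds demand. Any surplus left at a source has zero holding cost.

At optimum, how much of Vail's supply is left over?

58

Minimum-cost shipments:
  Vail–K: 56 × 4 = 224
  Joplin–K: 93 × 3 = 279
  Joplin–M: 25 × 3 = 75
  Elko–M: 40 × 3 = 120
  Fargo–L: 88 × 2 = 176
  Fargo–M: 24 × 3 = 72
Total cost = 946.
Vail ships 56 of its 114, leaving 58.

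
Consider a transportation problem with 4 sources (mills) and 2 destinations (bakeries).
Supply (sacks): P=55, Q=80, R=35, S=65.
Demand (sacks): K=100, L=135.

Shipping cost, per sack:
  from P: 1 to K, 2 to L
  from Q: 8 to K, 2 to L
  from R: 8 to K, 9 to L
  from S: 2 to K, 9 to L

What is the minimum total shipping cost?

680

One minimum-cost allocation:
  P→K: 35 sacks
  P→L: 20 sacks
  Q→L: 80 sacks
  R→L: 35 sacks
  S→K: 65 sacks
Total cost = 680.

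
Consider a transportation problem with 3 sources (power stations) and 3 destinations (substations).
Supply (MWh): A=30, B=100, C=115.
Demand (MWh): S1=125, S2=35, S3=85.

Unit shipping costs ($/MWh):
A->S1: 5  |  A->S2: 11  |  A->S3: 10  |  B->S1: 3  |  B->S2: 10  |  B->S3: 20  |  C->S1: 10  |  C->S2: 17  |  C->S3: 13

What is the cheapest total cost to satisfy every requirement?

2070

One minimum-cost allocation:
  A–S2: 30 MWh
  B–S1: 95 MWh
  B–S2: 5 MWh
  C–S1: 30 MWh
  C–S3: 85 MWh
Total cost = $2070.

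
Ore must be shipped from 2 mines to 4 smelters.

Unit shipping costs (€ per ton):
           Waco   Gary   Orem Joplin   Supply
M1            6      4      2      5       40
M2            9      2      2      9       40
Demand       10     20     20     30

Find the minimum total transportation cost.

A cheapest plan:
  M1 to Waco: 10 tons
  M1 to Joplin: 30 tons
  M2 to Gary: 20 tons
  M2 to Orem: 20 tons
Total cost = €290.
(Supply check: M1 ships 40; M2 ships 40.)

290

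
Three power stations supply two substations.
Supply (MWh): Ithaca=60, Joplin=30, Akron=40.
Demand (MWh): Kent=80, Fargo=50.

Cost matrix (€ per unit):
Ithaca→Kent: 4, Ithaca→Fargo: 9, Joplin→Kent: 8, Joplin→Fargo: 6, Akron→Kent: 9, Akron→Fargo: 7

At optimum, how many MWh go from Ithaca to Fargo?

The minimum-cost plan:
  Ithaca–Kent: 60 × €4 = €240
  Joplin–Kent: 20 × €8 = €160
  Joplin–Fargo: 10 × €6 = €60
  Akron–Fargo: 40 × €7 = €280
Total cost = €740.
The route Ithaca→Fargo is not used.

0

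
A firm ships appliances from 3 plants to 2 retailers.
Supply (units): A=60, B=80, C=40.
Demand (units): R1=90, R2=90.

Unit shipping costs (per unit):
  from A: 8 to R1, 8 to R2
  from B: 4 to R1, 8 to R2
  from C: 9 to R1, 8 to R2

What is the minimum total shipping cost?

One minimum-cost allocation:
  A->R1: 10 units
  A->R2: 50 units
  B->R1: 80 units
  C->R2: 40 units
Total cost = 1120.

1120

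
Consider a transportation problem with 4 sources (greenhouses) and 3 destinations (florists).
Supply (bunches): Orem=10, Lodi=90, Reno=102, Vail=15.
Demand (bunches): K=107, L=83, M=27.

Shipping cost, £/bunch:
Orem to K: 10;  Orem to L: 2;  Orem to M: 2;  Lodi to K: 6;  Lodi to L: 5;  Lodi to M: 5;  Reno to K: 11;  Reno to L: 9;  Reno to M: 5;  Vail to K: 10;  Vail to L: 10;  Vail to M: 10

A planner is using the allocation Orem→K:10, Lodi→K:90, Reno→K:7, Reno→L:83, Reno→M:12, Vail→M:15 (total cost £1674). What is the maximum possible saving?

Current plan cost = 10·10 + 90·6 + 7·11 + 83·9 + 12·5 + 15·10 = £1674.
Optimal plan:
  Orem→L: 10 × £2 = £20
  Lodi→K: 90 × £6 = £540
  Reno→K: 2 × £11 = £22
  Reno→L: 73 × £9 = £657
  Reno→M: 27 × £5 = £135
  Vail→K: 15 × £10 = £150
Optimal cost = £1524.
Saving = 1674 − 1524 = £150.

150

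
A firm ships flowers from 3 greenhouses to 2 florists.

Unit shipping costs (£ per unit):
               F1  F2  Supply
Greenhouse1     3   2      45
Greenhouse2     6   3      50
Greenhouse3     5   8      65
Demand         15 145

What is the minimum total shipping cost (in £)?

715

One minimum-cost allocation:
  Greenhouse1→F2: 45 bunches
  Greenhouse2→F2: 50 bunches
  Greenhouse3→F1: 15 bunches
  Greenhouse3→F2: 50 bunches
Total cost = £715.
(Supply check: Greenhouse1 ships 45; Greenhouse2 ships 50; Greenhouse3 ships 65.)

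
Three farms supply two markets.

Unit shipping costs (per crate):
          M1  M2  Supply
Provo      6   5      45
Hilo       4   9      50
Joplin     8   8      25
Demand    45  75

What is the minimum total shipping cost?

An optimal shipping plan:
  Provo to M2: 45 crates
  Hilo to M1: 45 crates
  Hilo to M2: 5 crates
  Joplin to M2: 25 crates
Total cost = 650.
(Supply check: Provo ships 45; Hilo ships 50; Joplin ships 25.)

650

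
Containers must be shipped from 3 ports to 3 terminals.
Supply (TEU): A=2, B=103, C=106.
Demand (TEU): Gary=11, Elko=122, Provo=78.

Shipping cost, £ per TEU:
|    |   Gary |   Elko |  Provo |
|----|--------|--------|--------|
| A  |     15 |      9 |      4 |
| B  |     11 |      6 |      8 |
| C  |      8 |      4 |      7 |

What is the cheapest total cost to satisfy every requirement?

1246

One minimum-cost allocation:
  A→Provo: 2 × £4 = £8
  B→Elko: 27 × £6 = £162
  B→Provo: 76 × £8 = £608
  C→Gary: 11 × £8 = £88
  C→Elko: 95 × £4 = £380
Total = 8 + 162 + 608 + 88 + 380 = £1246.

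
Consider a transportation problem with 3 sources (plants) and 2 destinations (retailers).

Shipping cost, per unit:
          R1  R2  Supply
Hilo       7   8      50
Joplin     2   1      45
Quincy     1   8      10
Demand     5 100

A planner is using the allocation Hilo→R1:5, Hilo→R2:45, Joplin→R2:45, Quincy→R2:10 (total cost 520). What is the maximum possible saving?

30

Current plan cost = 5·7 + 45·8 + 45·1 + 10·8 = 520.
Optimal plan:
  Hilo–R2: 50 × 8 = 400
  Joplin–R2: 45 × 1 = 45
  Quincy–R1: 5 × 1 = 5
  Quincy–R2: 5 × 8 = 40
Optimal cost = 490.
Saving = 520 − 490 = 30.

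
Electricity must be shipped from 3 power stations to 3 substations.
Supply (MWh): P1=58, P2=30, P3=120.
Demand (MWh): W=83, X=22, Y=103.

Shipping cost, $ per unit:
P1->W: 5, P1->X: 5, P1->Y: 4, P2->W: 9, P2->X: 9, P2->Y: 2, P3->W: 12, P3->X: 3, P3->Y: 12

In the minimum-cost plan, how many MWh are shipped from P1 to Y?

58

Optimal shipments:
  P1–Y: 58 × $4 = $232
  P2–Y: 30 × $2 = $60
  P3–W: 83 × $12 = $996
  P3–X: 22 × $3 = $66
  P3–Y: 15 × $12 = $180
Total cost = $1534.
So P1→Y carries 58 MWh.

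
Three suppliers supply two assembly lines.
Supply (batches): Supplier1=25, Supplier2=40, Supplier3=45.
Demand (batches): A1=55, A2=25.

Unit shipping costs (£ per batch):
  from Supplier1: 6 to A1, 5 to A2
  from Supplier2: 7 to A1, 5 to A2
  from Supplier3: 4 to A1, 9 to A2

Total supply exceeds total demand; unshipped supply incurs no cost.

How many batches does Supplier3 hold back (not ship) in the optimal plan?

0

An optimal plan:
  Supplier1 to A1: 10 × £6 = £60
  Supplier1 to A2: 15 × £5 = £75
  Supplier2 to A2: 10 × £5 = £50
  Supplier3 to A1: 45 × £4 = £180
Total cost = £365.
Supplier3 ships 45 of its 45, leaving 0.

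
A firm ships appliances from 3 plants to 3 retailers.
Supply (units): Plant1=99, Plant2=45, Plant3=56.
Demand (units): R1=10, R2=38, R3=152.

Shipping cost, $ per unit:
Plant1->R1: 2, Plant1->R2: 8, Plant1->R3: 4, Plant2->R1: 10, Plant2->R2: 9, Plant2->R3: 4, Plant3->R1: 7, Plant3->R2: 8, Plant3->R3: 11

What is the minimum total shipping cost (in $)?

An optimal shipping plan:
  Plant1 to R3: 99 × $4 = $396
  Plant2 to R3: 45 × $4 = $180
  Plant3 to R1: 10 × $7 = $70
  Plant3 to R2: 38 × $8 = $304
  Plant3 to R3: 8 × $11 = $88
Total = 396 + 180 + 70 + 304 + 88 = $1038.

1038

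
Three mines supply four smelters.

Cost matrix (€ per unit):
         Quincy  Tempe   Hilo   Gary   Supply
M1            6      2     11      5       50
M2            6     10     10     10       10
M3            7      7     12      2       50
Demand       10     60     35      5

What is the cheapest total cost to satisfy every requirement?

A cheapest plan:
  M1→Tempe: 50 × €2 = €100
  M2→Hilo: 10 × €10 = €100
  M3→Quincy: 10 × €7 = €70
  M3→Tempe: 10 × €7 = €70
  M3→Hilo: 25 × €12 = €300
  M3→Gary: 5 × €2 = €10
Total = 100 + 100 + 70 + 70 + 300 + 10 = €650.
(Supply check: M1 ships 50; M2 ships 10; M3 ships 50.)

650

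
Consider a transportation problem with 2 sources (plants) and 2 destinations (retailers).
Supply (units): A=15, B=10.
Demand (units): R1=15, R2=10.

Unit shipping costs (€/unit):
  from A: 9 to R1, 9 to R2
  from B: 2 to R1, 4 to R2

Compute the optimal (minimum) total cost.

155

A cheapest plan:
  A to R1: 5 units
  A to R2: 10 units
  B to R1: 10 units
Total cost = €155.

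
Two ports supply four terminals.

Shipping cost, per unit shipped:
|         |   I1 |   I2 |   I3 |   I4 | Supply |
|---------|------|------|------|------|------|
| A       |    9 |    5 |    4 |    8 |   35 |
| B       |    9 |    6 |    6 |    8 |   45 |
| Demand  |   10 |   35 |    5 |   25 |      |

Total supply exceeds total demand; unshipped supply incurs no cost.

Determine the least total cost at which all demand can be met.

490

A cheapest plan:
  A to I2: 30 TEU
  A to I3: 5 TEU
  B to I1: 10 TEU
  B to I2: 5 TEU
  B to I4: 25 TEU
Total cost = 490.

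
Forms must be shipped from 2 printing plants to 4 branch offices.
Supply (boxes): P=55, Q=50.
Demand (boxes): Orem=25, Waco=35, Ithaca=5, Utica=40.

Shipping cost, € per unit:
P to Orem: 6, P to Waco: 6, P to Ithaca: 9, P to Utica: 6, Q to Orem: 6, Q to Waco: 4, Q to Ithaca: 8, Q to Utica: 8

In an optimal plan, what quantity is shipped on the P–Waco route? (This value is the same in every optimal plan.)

Optimal shipments:
  P→Orem: 15 × €6 = €90
  P→Utica: 40 × €6 = €240
  Q→Orem: 10 × €6 = €60
  Q→Waco: 35 × €4 = €140
  Q→Ithaca: 5 × €8 = €40
Total cost = €570.
The route P→Waco is not used.

0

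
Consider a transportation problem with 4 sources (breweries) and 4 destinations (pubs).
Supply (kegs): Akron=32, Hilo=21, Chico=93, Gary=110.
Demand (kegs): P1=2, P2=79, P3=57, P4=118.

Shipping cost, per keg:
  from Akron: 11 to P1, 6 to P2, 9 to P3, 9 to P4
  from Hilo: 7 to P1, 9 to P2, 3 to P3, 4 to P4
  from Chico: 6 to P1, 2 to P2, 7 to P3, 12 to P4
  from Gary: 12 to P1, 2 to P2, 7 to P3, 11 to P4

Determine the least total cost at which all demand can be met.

Optimal allocation:
  Akron–P4: 32 kegs
  Hilo–P4: 21 kegs
  Chico–P1: 2 kegs
  Chico–P2: 34 kegs
  Chico–P3: 57 kegs
  Gary–P2: 45 kegs
  Gary–P4: 65 kegs
Total cost = 1656.

1656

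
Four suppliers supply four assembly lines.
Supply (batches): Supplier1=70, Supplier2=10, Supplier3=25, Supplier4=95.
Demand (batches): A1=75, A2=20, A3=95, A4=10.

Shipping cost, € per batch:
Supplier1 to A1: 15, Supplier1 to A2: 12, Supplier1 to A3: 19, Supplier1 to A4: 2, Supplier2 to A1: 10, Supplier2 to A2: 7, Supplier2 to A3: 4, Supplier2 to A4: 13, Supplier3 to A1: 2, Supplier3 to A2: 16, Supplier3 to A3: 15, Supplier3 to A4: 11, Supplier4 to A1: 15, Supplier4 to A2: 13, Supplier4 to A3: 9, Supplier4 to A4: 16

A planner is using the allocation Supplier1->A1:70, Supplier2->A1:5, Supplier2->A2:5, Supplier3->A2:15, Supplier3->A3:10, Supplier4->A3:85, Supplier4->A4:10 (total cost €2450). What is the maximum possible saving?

Current plan cost = 70·15 + 5·10 + 5·7 + 15·16 + 10·15 + 85·9 + 10·16 = €2450.
Optimal plan:
  Supplier1 to A1: 40 × €15 = €600
  Supplier1 to A2: 20 × €12 = €240
  Supplier1 to A4: 10 × €2 = €20
  Supplier2 to A1: 10 × €10 = €100
  Supplier3 to A1: 25 × €2 = €50
  Supplier4 to A3: 95 × €9 = €855
Optimal cost = €1865.
Saving = 2450 − 1865 = €585.

585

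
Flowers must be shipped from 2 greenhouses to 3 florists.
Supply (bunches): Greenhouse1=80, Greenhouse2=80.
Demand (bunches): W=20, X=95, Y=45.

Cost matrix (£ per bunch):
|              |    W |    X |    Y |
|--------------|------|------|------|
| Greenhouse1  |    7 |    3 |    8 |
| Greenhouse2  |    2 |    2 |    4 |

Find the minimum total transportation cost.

490

An optimal shipping plan:
  Greenhouse1–X: 80 bunches
  Greenhouse2–W: 20 bunches
  Greenhouse2–X: 15 bunches
  Greenhouse2–Y: 45 bunches
Total cost = £490.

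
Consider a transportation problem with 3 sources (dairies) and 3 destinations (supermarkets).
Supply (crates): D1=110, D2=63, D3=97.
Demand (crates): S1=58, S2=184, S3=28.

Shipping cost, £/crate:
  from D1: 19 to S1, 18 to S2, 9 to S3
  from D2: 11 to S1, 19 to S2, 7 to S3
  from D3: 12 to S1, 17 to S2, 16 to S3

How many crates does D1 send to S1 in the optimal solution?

0

Optimal shipments:
  D1->S2: 110 × £18 = £1980
  D2->S1: 35 × £11 = £385
  D2->S3: 28 × £7 = £196
  D3->S1: 23 × £12 = £276
  D3->S2: 74 × £17 = £1258
Total cost = £4095.
The route D1→S1 is not used.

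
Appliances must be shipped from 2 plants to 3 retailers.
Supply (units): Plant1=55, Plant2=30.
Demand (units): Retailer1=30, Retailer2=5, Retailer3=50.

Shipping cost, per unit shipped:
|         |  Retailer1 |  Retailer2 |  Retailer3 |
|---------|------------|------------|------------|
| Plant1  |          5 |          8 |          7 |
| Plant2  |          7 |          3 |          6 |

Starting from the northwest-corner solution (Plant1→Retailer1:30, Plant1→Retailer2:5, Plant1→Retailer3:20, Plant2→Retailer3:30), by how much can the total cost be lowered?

Current plan cost = 30·5 + 5·8 + 20·7 + 30·6 = 510.
Optimal plan:
  Plant1–Retailer1: 30 × 5 = 150
  Plant1–Retailer3: 25 × 7 = 175
  Plant2–Retailer2: 5 × 3 = 15
  Plant2–Retailer3: 25 × 6 = 150
Optimal cost = 490.
Saving = 510 − 490 = 20.

20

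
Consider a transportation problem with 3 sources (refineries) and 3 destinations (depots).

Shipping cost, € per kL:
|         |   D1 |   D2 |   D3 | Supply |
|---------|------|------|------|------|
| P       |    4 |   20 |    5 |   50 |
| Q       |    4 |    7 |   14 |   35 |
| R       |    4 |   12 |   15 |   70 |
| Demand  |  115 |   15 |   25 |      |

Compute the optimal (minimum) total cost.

Optimal allocation:
  P->D1: 25 × €4 = €100
  P->D3: 25 × €5 = €125
  Q->D1: 20 × €4 = €80
  Q->D2: 15 × €7 = €105
  R->D1: 70 × €4 = €280
Total = 100 + 125 + 80 + 105 + 280 = €690.

690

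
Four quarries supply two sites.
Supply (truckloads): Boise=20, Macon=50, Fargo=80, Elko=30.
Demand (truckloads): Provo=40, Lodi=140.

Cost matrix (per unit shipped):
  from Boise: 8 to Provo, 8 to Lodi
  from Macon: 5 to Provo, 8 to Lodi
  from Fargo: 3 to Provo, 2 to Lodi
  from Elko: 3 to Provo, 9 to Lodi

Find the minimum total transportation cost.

780

A cheapest plan:
  Boise to Lodi: 20 × 8 = 160
  Macon to Provo: 10 × 5 = 50
  Macon to Lodi: 40 × 8 = 320
  Fargo to Lodi: 80 × 2 = 160
  Elko to Provo: 30 × 3 = 90
Total = 160 + 50 + 320 + 160 + 90 = 780.
(Supply check: Boise ships 20; Macon ships 50; Fargo ships 80; Elko ships 30.)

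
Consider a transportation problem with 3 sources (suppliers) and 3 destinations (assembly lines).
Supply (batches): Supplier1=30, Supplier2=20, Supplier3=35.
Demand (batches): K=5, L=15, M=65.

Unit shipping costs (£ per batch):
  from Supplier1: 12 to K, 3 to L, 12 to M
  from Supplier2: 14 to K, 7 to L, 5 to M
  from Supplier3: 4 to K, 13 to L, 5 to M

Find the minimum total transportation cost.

495

A cheapest plan:
  Supplier1 to L: 15 × £3 = £45
  Supplier1 to M: 15 × £12 = £180
  Supplier2 to M: 20 × £5 = £100
  Supplier3 to K: 5 × £4 = £20
  Supplier3 to M: 30 × £5 = £150
Total = 45 + 180 + 100 + 20 + 150 = £495.
(Supply check: Supplier1 ships 30; Supplier2 ships 20; Supplier3 ships 35.)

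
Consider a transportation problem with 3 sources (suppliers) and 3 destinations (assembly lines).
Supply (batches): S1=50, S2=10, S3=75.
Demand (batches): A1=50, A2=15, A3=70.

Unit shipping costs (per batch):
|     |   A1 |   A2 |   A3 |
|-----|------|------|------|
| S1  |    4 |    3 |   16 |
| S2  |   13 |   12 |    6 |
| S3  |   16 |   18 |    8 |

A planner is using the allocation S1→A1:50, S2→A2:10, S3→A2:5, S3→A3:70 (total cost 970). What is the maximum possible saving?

Current plan cost = 50·4 + 10·12 + 5·18 + 70·8 = 970.
Optimal plan:
  S1 to A1: 35 × 4 = 140
  S1 to A2: 15 × 3 = 45
  S2 to A1: 10 × 13 = 130
  S3 to A1: 5 × 16 = 80
  S3 to A3: 70 × 8 = 560
Optimal cost = 955.
Saving = 970 − 955 = 15.

15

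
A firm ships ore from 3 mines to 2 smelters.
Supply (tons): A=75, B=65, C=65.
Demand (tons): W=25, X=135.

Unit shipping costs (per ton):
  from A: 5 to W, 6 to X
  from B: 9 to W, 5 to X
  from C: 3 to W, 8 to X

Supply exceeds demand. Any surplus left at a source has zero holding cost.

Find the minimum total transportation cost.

A cheapest plan:
  A to X: 70 × 6 = 420
  B to X: 65 × 5 = 325
  C to W: 25 × 3 = 75
Total = 420 + 325 + 75 = 820.

820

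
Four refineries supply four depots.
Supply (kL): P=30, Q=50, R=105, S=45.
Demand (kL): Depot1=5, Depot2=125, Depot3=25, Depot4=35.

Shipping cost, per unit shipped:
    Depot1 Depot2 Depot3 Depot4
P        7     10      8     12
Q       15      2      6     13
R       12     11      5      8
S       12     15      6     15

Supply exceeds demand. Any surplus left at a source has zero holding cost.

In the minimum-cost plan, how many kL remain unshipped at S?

40

Minimum-cost shipments:
  P→Depot1: 5 × 7 = 35
  P→Depot2: 25 × 10 = 250
  Q→Depot2: 50 × 2 = 100
  R→Depot2: 50 × 11 = 550
  R→Depot3: 20 × 5 = 100
  R→Depot4: 35 × 8 = 280
  S→Depot3: 5 × 6 = 30
Total cost = 1345.
S ships 5 of its 45, leaving 40.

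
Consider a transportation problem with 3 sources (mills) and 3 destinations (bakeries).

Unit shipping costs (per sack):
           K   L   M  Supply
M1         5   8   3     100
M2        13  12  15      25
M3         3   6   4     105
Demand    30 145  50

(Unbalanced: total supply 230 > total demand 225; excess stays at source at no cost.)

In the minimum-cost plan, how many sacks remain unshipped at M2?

5

An optimal plan:
  M1→L: 50 sacks
  M1→M: 50 sacks
  M2→L: 20 sacks
  M3→K: 30 sacks
  M3→L: 75 sacks
Total cost = 1330.
M2 ships 20 of its 25, leaving 5.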